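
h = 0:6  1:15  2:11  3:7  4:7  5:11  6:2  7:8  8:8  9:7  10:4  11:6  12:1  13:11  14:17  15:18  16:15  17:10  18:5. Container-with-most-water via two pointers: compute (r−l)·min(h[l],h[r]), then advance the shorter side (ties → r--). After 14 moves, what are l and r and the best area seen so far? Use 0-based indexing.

l=0 r=18: min(6,5)*18=90 best=90 *, r--
l=0 r=17: min(6,10)*17=102 best=102 *, l++
l=1 r=17: min(15,10)*16=160 best=160 *, r--
l=1 r=16: min(15,15)*15=225 best=225 *, r--
l=1 r=15: min(15,18)*14=210 best=225, l++
l=2 r=15: min(11,18)*13=143 best=225, l++
l=3 r=15: min(7,18)*12=84 best=225, l++
l=4 r=15: min(7,18)*11=77 best=225, l++
l=5 r=15: min(11,18)*10=110 best=225, l++
l=6 r=15: min(2,18)*9=18 best=225, l++
l=7 r=15: min(8,18)*8=64 best=225, l++
l=8 r=15: min(8,18)*7=56 best=225, l++
l=9 r=15: min(7,18)*6=42 best=225, l++
l=10 r=15: min(4,18)*5=20 best=225, l++

l=11, r=15, best area=225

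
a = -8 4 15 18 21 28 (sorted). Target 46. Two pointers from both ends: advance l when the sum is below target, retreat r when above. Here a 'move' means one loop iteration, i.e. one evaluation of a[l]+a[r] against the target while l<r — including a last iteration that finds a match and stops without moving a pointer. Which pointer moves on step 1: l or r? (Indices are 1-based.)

[1,6] -8+28=20 <46 → l++

l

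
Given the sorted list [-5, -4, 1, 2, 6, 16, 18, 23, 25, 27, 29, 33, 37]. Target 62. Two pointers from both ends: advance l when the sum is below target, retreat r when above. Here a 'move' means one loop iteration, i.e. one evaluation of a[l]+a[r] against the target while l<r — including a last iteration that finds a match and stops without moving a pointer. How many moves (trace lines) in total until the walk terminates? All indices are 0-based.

l=0 r=12: -5+37=32 <62, l++
l=1 r=12: -4+37=33 <62, l++
l=2 r=12: 1+37=38 <62, l++
l=3 r=12: 2+37=39 <62, l++
l=4 r=12: 6+37=43 <62, l++
l=5 r=12: 16+37=53 <62, l++
l=6 r=12: 18+37=55 <62, l++
l=7 r=12: 23+37=60 <62, l++
l=8 r=12: 25+37=62, found

9 moves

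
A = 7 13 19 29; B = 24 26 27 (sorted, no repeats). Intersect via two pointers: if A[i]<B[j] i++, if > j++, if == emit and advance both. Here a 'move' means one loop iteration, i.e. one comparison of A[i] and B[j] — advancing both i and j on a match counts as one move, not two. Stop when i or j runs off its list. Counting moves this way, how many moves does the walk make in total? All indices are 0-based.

[i=0,j=0] 7<24 → i++
[i=1,j=0] 13<24 → i++
[i=2,j=0] 19<24 → i++
[i=3,j=0] 29>24 → j++
[i=3,j=1] 29>26 → j++
[i=3,j=2] 29>27 → j++

6 moves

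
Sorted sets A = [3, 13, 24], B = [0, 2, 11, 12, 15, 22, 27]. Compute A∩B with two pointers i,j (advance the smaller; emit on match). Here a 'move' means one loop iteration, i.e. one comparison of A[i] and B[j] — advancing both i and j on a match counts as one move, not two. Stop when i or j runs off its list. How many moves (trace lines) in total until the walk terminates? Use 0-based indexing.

9 moves

i=0 j=0: 3>0, j++
i=0 j=1: 3>2, j++
i=0 j=2: 3<11, i++
i=1 j=2: 13>11, j++
i=1 j=3: 13>12, j++
i=1 j=4: 13<15, i++
i=2 j=4: 24>15, j++
i=2 j=5: 24>22, j++
i=2 j=6: 24<27, i++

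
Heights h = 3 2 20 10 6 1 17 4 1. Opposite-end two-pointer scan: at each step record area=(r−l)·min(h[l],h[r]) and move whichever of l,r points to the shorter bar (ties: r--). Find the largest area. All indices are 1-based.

[1,9] min(3,1)*8=8 best=8 * → r--
[1,8] min(3,4)*7=21 best=21 * → l++
[2,8] min(2,4)*6=12 best=21 → l++
[3,8] min(20,4)*5=20 best=21 → r--
[3,7] min(20,17)*4=68 best=68 * → r--
[3,6] min(20,1)*3=3 best=68 → r--
[3,5] min(20,6)*2=12 best=68 → r--
[3,4] min(20,10)*1=10 best=68 → r--

max area = 68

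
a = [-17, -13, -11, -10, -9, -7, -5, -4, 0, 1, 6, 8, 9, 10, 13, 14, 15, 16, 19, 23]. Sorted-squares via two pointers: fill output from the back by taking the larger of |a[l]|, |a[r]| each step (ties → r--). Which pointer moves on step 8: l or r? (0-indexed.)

l

[0,19] |-17|<=|23| out[19]=529 → r--
[0,18] |-17|<=|19| out[18]=361 → r--
[0,17] |-17|>|16| out[17]=289 → l++
[1,17] |-13|<=|16| out[16]=256 → r--
[1,16] |-13|<=|15| out[15]=225 → r--
[1,15] |-13|<=|14| out[14]=196 → r--
[1,14] |-13|<=|13| out[13]=169 → r--
[1,13] |-13|>|10| out[12]=169 → l++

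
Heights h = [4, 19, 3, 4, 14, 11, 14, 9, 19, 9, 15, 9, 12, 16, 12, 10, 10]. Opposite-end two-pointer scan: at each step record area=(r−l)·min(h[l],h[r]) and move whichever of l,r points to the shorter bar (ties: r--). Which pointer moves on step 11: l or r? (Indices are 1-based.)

r

[1,17] min(4,10)*16=64 best=64 * → l++
[2,17] min(19,10)*15=150 best=150 * → r--
[2,16] min(19,10)*14=140 best=150 → r--
[2,15] min(19,12)*13=156 best=156 * → r--
[2,14] min(19,16)*12=192 best=192 * → r--
[2,13] min(19,12)*11=132 best=192 → r--
[2,12] min(19,9)*10=90 best=192 → r--
[2,11] min(19,15)*9=135 best=192 → r--
[2,10] min(19,9)*8=72 best=192 → r--
[2,9] min(19,19)*7=133 best=192 → r--
[2,8] min(19,9)*6=54 best=192 → r--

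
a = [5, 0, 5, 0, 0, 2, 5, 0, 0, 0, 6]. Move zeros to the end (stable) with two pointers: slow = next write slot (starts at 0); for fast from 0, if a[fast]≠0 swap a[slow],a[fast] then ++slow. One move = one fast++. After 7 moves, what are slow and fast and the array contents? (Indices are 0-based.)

slow=4, fast=7, a=[5, 5, 2, 5, 0, 0, 0, 0, 0, 0, 6]

slow=0 fast=0: a[fast]=5≠0 swap→a[0]=5, slow++,fast++
slow=1 fast=1: a[fast]=0, fast++
slow=1 fast=2: a[fast]=5≠0 swap→a[1]=5, slow++,fast++
slow=2 fast=3: a[fast]=0, fast++
slow=2 fast=4: a[fast]=0, fast++
slow=2 fast=5: a[fast]=2≠0 swap→a[2]=2, slow++,fast++
slow=3 fast=6: a[fast]=5≠0 swap→a[3]=5, slow++,fast++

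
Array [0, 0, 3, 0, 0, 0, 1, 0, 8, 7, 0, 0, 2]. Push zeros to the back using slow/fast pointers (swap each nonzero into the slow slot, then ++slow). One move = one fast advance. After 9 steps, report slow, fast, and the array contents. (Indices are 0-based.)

slow=3, fast=9, a=[3, 1, 8, 0, 0, 0, 0, 0, 0, 7, 0, 0, 2]

slow=0 fast=0: a[fast]=0, fast++
slow=0 fast=1: a[fast]=0, fast++
slow=0 fast=2: a[fast]=3≠0 swap→a[0]=3, slow++,fast++
slow=1 fast=3: a[fast]=0, fast++
slow=1 fast=4: a[fast]=0, fast++
slow=1 fast=5: a[fast]=0, fast++
slow=1 fast=6: a[fast]=1≠0 swap→a[1]=1, slow++,fast++
slow=2 fast=7: a[fast]=0, fast++
slow=2 fast=8: a[fast]=8≠0 swap→a[2]=8, slow++,fast++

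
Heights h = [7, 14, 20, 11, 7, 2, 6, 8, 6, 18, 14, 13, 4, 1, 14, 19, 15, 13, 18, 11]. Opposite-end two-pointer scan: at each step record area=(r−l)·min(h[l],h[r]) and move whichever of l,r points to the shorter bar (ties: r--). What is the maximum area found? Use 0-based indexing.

max area = 288

l=0 r=19: min(7,11)*19=133 best=133 *, l++
l=1 r=19: min(14,11)*18=198 best=198 *, r--
l=1 r=18: min(14,18)*17=238 best=238 *, l++
l=2 r=18: min(20,18)*16=288 best=288 *, r--
l=2 r=17: min(20,13)*15=195 best=288, r--
l=2 r=16: min(20,15)*14=210 best=288, r--
l=2 r=15: min(20,19)*13=247 best=288, r--
l=2 r=14: min(20,14)*12=168 best=288, r--
l=2 r=13: min(20,1)*11=11 best=288, r--
l=2 r=12: min(20,4)*10=40 best=288, r--
l=2 r=11: min(20,13)*9=117 best=288, r--
l=2 r=10: min(20,14)*8=112 best=288, r--
l=2 r=9: min(20,18)*7=126 best=288, r--
l=2 r=8: min(20,6)*6=36 best=288, r--
l=2 r=7: min(20,8)*5=40 best=288, r--
l=2 r=6: min(20,6)*4=24 best=288, r--
l=2 r=5: min(20,2)*3=6 best=288, r--
l=2 r=4: min(20,7)*2=14 best=288, r--
l=2 r=3: min(20,11)*1=11 best=288, r--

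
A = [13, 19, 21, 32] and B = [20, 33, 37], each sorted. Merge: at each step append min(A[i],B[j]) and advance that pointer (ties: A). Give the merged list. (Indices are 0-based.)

[13, 19, 20, 21, 32, 33, 37]

i=0 j=0: A[i]=13<=B[j]=20 take 13, i++
i=1 j=0: A[i]=19<=B[j]=20 take 19, i++
i=2 j=0: A[i]=21>B[j]=20 take 20, j++
i=2 j=1: A[i]=21<=B[j]=33 take 21, i++
i=3 j=1: A[i]=32<=B[j]=33 take 32, i++
i=4 j=1: A done, take B[j]=33, j++
i=4 j=2: A done, take B[j]=37, j++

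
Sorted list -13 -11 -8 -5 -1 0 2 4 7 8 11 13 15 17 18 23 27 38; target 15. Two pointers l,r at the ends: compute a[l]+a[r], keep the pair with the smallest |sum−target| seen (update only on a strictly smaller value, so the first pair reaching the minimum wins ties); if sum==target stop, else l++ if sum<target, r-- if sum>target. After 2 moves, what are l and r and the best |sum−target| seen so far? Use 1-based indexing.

l=2, r=17, best |Δ|=1

[1,18] -13+38=25 d=10 * → r--
[1,17] -13+27=14 d=1 * → l++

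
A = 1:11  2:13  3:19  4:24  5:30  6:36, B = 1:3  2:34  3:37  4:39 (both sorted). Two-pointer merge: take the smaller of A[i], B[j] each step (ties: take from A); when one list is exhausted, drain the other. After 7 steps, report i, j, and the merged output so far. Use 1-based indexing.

i=1 j=1: A[i]=11>B[j]=3 take 3, j++
i=1 j=2: A[i]=11<=B[j]=34 take 11, i++
i=2 j=2: A[i]=13<=B[j]=34 take 13, i++
i=3 j=2: A[i]=19<=B[j]=34 take 19, i++
i=4 j=2: A[i]=24<=B[j]=34 take 24, i++
i=5 j=2: A[i]=30<=B[j]=34 take 30, i++
i=6 j=2: A[i]=36>B[j]=34 take 34, j++

i=6, j=3, merged so far=[3, 11, 13, 19, 24, 30, 34]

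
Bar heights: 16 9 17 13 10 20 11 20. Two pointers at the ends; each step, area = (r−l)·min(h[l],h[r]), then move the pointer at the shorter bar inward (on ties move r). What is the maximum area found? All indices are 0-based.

[0,7] min(16,20)*7=112 best=112 * → l++
[1,7] min(9,20)*6=54 best=112 → l++
[2,7] min(17,20)*5=85 best=112 → l++
[3,7] min(13,20)*4=52 best=112 → l++
[4,7] min(10,20)*3=30 best=112 → l++
[5,7] min(20,20)*2=40 best=112 → r--
[5,6] min(20,11)*1=11 best=112 → r--

max area = 112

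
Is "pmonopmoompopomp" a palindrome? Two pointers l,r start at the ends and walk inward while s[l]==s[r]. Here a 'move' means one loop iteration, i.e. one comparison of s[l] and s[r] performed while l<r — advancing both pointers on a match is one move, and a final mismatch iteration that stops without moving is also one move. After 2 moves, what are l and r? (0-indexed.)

l=0 r=15: 'p'=='p', l++,r--
l=1 r=14: 'm'=='m', l++,r--

l=2, r=13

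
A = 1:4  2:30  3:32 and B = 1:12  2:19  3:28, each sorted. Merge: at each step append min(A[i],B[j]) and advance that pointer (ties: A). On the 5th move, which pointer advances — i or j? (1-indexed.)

i

i=1 j=1: A[i]=4<=B[j]=12 take 4, i++
i=2 j=1: A[i]=30>B[j]=12 take 12, j++
i=2 j=2: A[i]=30>B[j]=19 take 19, j++
i=2 j=3: A[i]=30>B[j]=28 take 28, j++
i=2 j=4: B done, take A[i]=30, i++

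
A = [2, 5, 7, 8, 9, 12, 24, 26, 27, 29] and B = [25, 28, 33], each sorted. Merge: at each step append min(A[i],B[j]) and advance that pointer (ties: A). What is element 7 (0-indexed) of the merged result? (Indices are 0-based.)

i=0 j=0: A[i]=2<=B[j]=25 take 2, i++
i=1 j=0: A[i]=5<=B[j]=25 take 5, i++
i=2 j=0: A[i]=7<=B[j]=25 take 7, i++
i=3 j=0: A[i]=8<=B[j]=25 take 8, i++
i=4 j=0: A[i]=9<=B[j]=25 take 9, i++
i=5 j=0: A[i]=12<=B[j]=25 take 12, i++
i=6 j=0: A[i]=24<=B[j]=25 take 24, i++
i=7 j=0: A[i]=26>B[j]=25 take 25, j++
i=7 j=1: A[i]=26<=B[j]=28 take 26, i++
i=8 j=1: A[i]=27<=B[j]=28 take 27, i++
i=9 j=1: A[i]=29>B[j]=28 take 28, j++
i=9 j=2: A[i]=29<=B[j]=33 take 29, i++
i=10 j=2: A done, take B[j]=33, j++

merged[7] = 25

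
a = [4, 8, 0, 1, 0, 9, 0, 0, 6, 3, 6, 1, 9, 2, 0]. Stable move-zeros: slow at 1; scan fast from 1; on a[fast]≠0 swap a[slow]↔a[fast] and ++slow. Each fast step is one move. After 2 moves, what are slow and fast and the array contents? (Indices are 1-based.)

slow=3, fast=3, a=[4, 8, 0, 1, 0, 9, 0, 0, 6, 3, 6, 1, 9, 2, 0]

(s=1,f=1) a[fast]=4≠0 swap→a[1]=4 → slow++,fast++
(s=2,f=2) a[fast]=8≠0 swap→a[2]=8 → slow++,fast++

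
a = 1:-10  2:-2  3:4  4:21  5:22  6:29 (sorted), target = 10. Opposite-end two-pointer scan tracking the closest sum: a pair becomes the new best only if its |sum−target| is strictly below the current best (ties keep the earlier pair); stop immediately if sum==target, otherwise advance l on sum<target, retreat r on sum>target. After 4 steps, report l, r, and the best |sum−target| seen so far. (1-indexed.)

l=2, r=3, best |Δ|=1

l=1 r=6: -10+29=19 d=9 *, r--
l=1 r=5: -10+22=12 d=2 *, r--
l=1 r=4: -10+21=11 d=1 *, r--
l=1 r=3: -10+4=-6 d=16, l++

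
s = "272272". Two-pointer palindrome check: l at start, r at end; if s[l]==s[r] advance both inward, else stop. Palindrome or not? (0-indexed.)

l=0 r=5: '2'=='2', l++,r--
l=1 r=4: '7'=='7', l++,r--
l=2 r=3: '2'=='2', l++,r--

palindrome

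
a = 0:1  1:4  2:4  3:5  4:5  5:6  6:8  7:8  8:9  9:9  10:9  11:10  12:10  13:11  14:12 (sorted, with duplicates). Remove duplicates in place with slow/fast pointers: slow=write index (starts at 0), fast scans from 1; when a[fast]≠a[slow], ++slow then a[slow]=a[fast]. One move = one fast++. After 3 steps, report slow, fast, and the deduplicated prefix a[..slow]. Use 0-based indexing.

slow=2, fast=4, prefix=[1, 4, 5]

(s=0,f=1) a[fast]=4≠a[slow]=1 write a[1]=4 → slow++,fast++
(s=1,f=2) a[fast]=4=a[slow] dup → fast++
(s=1,f=3) a[fast]=5≠a[slow]=4 write a[2]=5 → slow++,fast++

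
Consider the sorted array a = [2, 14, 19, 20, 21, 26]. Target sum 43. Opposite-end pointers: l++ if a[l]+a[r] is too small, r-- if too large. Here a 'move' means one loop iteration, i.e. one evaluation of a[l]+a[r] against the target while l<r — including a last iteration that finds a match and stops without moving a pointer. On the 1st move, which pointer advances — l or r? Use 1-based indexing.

l=1 r=6: 2+26=28 <43, l++

l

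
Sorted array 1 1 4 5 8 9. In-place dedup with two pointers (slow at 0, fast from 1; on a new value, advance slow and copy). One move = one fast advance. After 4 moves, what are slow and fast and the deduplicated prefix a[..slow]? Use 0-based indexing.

(s=0,f=1) a[fast]=1=a[slow] dup → fast++
(s=0,f=2) a[fast]=4≠a[slow]=1 write a[1]=4 → slow++,fast++
(s=1,f=3) a[fast]=5≠a[slow]=4 write a[2]=5 → slow++,fast++
(s=2,f=4) a[fast]=8≠a[slow]=5 write a[3]=8 → slow++,fast++

slow=3, fast=5, prefix=[1, 4, 5, 8]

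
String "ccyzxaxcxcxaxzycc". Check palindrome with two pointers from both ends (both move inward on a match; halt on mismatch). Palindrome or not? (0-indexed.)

[0,16] 'c'=='c' → l++,r--
[1,15] 'c'=='c' → l++,r--
[2,14] 'y'=='y' → l++,r--
[3,13] 'z'=='z' → l++,r--
[4,12] 'x'=='x' → l++,r--
[5,11] 'a'=='a' → l++,r--
[6,10] 'x'=='x' → l++,r--
[7,9] 'c'=='c' → l++,r--

palindrome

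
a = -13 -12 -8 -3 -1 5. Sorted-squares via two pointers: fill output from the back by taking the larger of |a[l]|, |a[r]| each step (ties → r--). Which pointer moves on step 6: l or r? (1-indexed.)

[1,6] |-13|>|5| out[6]=169 → l++
[2,6] |-12|>|5| out[5]=144 → l++
[3,6] |-8|>|5| out[4]=64 → l++
[4,6] |-3|<=|5| out[3]=25 → r--
[4,5] |-3|>|-1| out[2]=9 → l++
[5,5] |-1|<=|-1| out[1]=1 → r--

r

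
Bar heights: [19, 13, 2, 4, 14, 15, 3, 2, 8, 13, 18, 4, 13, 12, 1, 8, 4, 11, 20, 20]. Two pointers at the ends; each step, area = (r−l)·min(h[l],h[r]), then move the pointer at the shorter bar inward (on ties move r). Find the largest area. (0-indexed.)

l=0 r=19: min(19,20)*19=361 best=361 *, l++
l=1 r=19: min(13,20)*18=234 best=361, l++
l=2 r=19: min(2,20)*17=34 best=361, l++
l=3 r=19: min(4,20)*16=64 best=361, l++
l=4 r=19: min(14,20)*15=210 best=361, l++
l=5 r=19: min(15,20)*14=210 best=361, l++
l=6 r=19: min(3,20)*13=39 best=361, l++
l=7 r=19: min(2,20)*12=24 best=361, l++
l=8 r=19: min(8,20)*11=88 best=361, l++
l=9 r=19: min(13,20)*10=130 best=361, l++
l=10 r=19: min(18,20)*9=162 best=361, l++
l=11 r=19: min(4,20)*8=32 best=361, l++
l=12 r=19: min(13,20)*7=91 best=361, l++
l=13 r=19: min(12,20)*6=72 best=361, l++
l=14 r=19: min(1,20)*5=5 best=361, l++
l=15 r=19: min(8,20)*4=32 best=361, l++
l=16 r=19: min(4,20)*3=12 best=361, l++
l=17 r=19: min(11,20)*2=22 best=361, l++
l=18 r=19: min(20,20)*1=20 best=361, r--

max area = 361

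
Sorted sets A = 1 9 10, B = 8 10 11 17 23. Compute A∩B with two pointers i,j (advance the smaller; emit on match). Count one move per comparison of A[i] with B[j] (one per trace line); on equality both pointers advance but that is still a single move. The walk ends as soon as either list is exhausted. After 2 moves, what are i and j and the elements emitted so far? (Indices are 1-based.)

i=2, j=2, emitted=[]

i=1 j=1: 1<8, i++
i=2 j=1: 9>8, j++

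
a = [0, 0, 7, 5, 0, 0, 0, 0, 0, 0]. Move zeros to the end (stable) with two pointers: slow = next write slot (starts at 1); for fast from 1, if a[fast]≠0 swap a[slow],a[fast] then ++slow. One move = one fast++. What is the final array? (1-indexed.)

slow=1 fast=1: a[fast]=0, fast++
slow=1 fast=2: a[fast]=0, fast++
slow=1 fast=3: a[fast]=7≠0 swap→a[1]=7, slow++,fast++
slow=2 fast=4: a[fast]=5≠0 swap→a[2]=5, slow++,fast++
slow=3 fast=5: a[fast]=0, fast++
slow=3 fast=6: a[fast]=0, fast++
slow=3 fast=7: a[fast]=0, fast++
slow=3 fast=8: a[fast]=0, fast++
slow=3 fast=9: a[fast]=0, fast++
slow=3 fast=10: a[fast]=0, fast++

[7, 5, 0, 0, 0, 0, 0, 0, 0, 0]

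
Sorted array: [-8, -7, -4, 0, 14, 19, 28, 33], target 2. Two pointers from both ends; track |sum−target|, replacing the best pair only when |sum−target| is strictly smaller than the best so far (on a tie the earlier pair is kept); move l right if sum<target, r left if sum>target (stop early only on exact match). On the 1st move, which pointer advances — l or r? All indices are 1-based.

l=1 r=8: -8+33=25 d=23 *, r--

r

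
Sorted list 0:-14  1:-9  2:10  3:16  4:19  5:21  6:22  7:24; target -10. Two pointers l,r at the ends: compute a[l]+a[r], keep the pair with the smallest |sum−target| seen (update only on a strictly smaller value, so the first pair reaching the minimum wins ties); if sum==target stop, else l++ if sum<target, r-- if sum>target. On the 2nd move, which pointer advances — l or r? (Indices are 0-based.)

l=0 r=7: -14+24=10 d=20 *, r--
l=0 r=6: -14+22=8 d=18 *, r--

r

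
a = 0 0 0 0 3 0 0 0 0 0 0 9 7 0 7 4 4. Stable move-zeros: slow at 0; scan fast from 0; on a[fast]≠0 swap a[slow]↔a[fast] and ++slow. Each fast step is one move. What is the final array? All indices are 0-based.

[3, 9, 7, 7, 4, 4, 0, 0, 0, 0, 0, 0, 0, 0, 0, 0, 0]

slow=0 fast=0: a[fast]=0, fast++
slow=0 fast=1: a[fast]=0, fast++
slow=0 fast=2: a[fast]=0, fast++
slow=0 fast=3: a[fast]=0, fast++
slow=0 fast=4: a[fast]=3≠0 swap→a[0]=3, slow++,fast++
slow=1 fast=5: a[fast]=0, fast++
slow=1 fast=6: a[fast]=0, fast++
slow=1 fast=7: a[fast]=0, fast++
slow=1 fast=8: a[fast]=0, fast++
slow=1 fast=9: a[fast]=0, fast++
slow=1 fast=10: a[fast]=0, fast++
slow=1 fast=11: a[fast]=9≠0 swap→a[1]=9, slow++,fast++
slow=2 fast=12: a[fast]=7≠0 swap→a[2]=7, slow++,fast++
slow=3 fast=13: a[fast]=0, fast++
slow=3 fast=14: a[fast]=7≠0 swap→a[3]=7, slow++,fast++
slow=4 fast=15: a[fast]=4≠0 swap→a[4]=4, slow++,fast++
slow=5 fast=16: a[fast]=4≠0 swap→a[5]=4, slow++,fast++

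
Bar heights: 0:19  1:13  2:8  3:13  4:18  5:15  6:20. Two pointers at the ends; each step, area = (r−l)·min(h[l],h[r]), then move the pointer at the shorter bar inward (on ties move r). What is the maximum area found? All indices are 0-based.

l=0 r=6: min(19,20)*6=114 best=114 *, l++
l=1 r=6: min(13,20)*5=65 best=114, l++
l=2 r=6: min(8,20)*4=32 best=114, l++
l=3 r=6: min(13,20)*3=39 best=114, l++
l=4 r=6: min(18,20)*2=36 best=114, l++
l=5 r=6: min(15,20)*1=15 best=114, l++

max area = 114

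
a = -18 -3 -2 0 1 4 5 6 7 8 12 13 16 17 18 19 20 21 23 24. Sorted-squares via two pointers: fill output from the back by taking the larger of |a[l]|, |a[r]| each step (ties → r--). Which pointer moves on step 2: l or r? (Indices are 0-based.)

[0,19] |-18|<=|24| out[19]=576 → r--
[0,18] |-18|<=|23| out[18]=529 → r--

r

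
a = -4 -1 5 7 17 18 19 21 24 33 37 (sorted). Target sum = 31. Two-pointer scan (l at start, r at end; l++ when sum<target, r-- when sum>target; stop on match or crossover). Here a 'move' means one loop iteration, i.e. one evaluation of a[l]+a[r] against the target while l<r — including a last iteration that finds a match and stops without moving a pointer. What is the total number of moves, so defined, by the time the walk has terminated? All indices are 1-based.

l=1 r=11: -4+37=33 >31, r--
l=1 r=10: -4+33=29 <31, l++
l=2 r=10: -1+33=32 >31, r--
l=2 r=9: -1+24=23 <31, l++
l=3 r=9: 5+24=29 <31, l++
l=4 r=9: 7+24=31, found

6 moves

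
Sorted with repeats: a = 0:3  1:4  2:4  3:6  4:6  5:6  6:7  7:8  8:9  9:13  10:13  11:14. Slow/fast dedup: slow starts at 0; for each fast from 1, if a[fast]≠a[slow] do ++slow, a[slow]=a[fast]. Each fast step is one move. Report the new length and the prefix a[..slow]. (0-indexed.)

(s=0,f=1) a[fast]=4≠a[slow]=3 write a[1]=4 → slow++,fast++
(s=1,f=2) a[fast]=4=a[slow] dup → fast++
(s=1,f=3) a[fast]=6≠a[slow]=4 write a[2]=6 → slow++,fast++
(s=2,f=4) a[fast]=6=a[slow] dup → fast++
(s=2,f=5) a[fast]=6=a[slow] dup → fast++
(s=2,f=6) a[fast]=7≠a[slow]=6 write a[3]=7 → slow++,fast++
(s=3,f=7) a[fast]=8≠a[slow]=7 write a[4]=8 → slow++,fast++
(s=4,f=8) a[fast]=9≠a[slow]=8 write a[5]=9 → slow++,fast++
(s=5,f=9) a[fast]=13≠a[slow]=9 write a[6]=13 → slow++,fast++
(s=6,f=10) a[fast]=13=a[slow] dup → fast++
(s=6,f=11) a[fast]=14≠a[slow]=13 write a[7]=14 → slow++,fast++

length 8; prefix = [3, 4, 6, 7, 8, 9, 13, 14]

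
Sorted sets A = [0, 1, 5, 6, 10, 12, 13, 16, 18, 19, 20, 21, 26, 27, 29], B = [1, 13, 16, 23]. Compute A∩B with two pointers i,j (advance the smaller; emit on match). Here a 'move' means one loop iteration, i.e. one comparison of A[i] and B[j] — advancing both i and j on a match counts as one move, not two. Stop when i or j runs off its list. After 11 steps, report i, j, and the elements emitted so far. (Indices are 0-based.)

i=11, j=3, emitted=[1, 13, 16]

[i=0,j=0] 0<1 → i++
[i=1,j=0] 1==1 emit → i++,j++
[i=2,j=1] 5<13 → i++
[i=3,j=1] 6<13 → i++
[i=4,j=1] 10<13 → i++
[i=5,j=1] 12<13 → i++
[i=6,j=1] 13==13 emit → i++,j++
[i=7,j=2] 16==16 emit → i++,j++
[i=8,j=3] 18<23 → i++
[i=9,j=3] 19<23 → i++
[i=10,j=3] 20<23 → i++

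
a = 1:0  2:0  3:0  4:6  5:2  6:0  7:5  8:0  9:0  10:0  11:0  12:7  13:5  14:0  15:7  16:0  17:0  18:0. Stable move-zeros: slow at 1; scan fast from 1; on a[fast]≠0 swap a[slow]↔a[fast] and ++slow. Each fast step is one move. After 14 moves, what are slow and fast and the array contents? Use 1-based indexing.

slow=6, fast=15, a=[6, 2, 5, 7, 5, 0, 0, 0, 0, 0, 0, 0, 0, 0, 7, 0, 0, 0]

slow=1 fast=1: a[fast]=0, fast++
slow=1 fast=2: a[fast]=0, fast++
slow=1 fast=3: a[fast]=0, fast++
slow=1 fast=4: a[fast]=6≠0 swap→a[1]=6, slow++,fast++
slow=2 fast=5: a[fast]=2≠0 swap→a[2]=2, slow++,fast++
slow=3 fast=6: a[fast]=0, fast++
slow=3 fast=7: a[fast]=5≠0 swap→a[3]=5, slow++,fast++
slow=4 fast=8: a[fast]=0, fast++
slow=4 fast=9: a[fast]=0, fast++
slow=4 fast=10: a[fast]=0, fast++
slow=4 fast=11: a[fast]=0, fast++
slow=4 fast=12: a[fast]=7≠0 swap→a[4]=7, slow++,fast++
slow=5 fast=13: a[fast]=5≠0 swap→a[5]=5, slow++,fast++
slow=6 fast=14: a[fast]=0, fast++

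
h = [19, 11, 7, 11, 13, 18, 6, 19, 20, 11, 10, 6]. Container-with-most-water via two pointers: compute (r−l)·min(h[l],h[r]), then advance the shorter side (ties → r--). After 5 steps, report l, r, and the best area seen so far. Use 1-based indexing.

[1,12] min(19,6)*11=66 best=66 * → r--
[1,11] min(19,10)*10=100 best=100 * → r--
[1,10] min(19,11)*9=99 best=100 → r--
[1,9] min(19,20)*8=152 best=152 * → l++
[2,9] min(11,20)*7=77 best=152 → l++

l=3, r=9, best area=152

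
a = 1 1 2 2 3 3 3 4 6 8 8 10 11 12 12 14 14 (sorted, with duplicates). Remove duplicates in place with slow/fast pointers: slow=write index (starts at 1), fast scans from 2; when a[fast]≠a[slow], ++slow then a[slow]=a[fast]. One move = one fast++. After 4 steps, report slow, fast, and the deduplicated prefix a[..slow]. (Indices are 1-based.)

(s=1,f=2) a[fast]=1=a[slow] dup → fast++
(s=1,f=3) a[fast]=2≠a[slow]=1 write a[2]=2 → slow++,fast++
(s=2,f=4) a[fast]=2=a[slow] dup → fast++
(s=2,f=5) a[fast]=3≠a[slow]=2 write a[3]=3 → slow++,fast++

slow=3, fast=6, prefix=[1, 2, 3]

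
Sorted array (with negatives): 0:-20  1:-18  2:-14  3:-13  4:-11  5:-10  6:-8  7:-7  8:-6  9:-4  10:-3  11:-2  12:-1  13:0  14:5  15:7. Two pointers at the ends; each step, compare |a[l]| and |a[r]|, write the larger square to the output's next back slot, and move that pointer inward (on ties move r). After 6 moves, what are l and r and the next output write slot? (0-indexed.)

l=6, r=15, next write slot=9

[0,15] |-20|>|7| out[15]=400 → l++
[1,15] |-18|>|7| out[14]=324 → l++
[2,15] |-14|>|7| out[13]=196 → l++
[3,15] |-13|>|7| out[12]=169 → l++
[4,15] |-11|>|7| out[11]=121 → l++
[5,15] |-10|>|7| out[10]=100 → l++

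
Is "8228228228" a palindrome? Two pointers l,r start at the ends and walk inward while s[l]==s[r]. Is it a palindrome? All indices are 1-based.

palindrome

l=1 r=10: '8'=='8', l++,r--
l=2 r=9: '2'=='2', l++,r--
l=3 r=8: '2'=='2', l++,r--
l=4 r=7: '8'=='8', l++,r--
l=5 r=6: '2'=='2', l++,r--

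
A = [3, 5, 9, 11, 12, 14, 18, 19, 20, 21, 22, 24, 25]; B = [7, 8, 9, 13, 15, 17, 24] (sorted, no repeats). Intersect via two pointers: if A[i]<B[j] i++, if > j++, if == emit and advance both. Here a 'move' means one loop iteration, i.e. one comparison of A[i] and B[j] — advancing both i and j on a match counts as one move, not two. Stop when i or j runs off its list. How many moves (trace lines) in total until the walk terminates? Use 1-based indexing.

17 moves

i=1 j=1: 3<7, i++
i=2 j=1: 5<7, i++
i=3 j=1: 9>7, j++
i=3 j=2: 9>8, j++
i=3 j=3: 9==9 emit, i++,j++
i=4 j=4: 11<13, i++
i=5 j=4: 12<13, i++
i=6 j=4: 14>13, j++
i=6 j=5: 14<15, i++
i=7 j=5: 18>15, j++
i=7 j=6: 18>17, j++
i=7 j=7: 18<24, i++
i=8 j=7: 19<24, i++
i=9 j=7: 20<24, i++
i=10 j=7: 21<24, i++
i=11 j=7: 22<24, i++
i=12 j=7: 24==24 emit, i++,j++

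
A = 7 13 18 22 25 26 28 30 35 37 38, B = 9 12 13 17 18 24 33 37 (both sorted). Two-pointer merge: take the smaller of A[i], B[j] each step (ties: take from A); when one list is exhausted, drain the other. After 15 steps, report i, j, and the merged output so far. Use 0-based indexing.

[i=0,j=0] A[i]=7<=B[j]=9 take 7 → i++
[i=1,j=0] A[i]=13>B[j]=9 take 9 → j++
[i=1,j=1] A[i]=13>B[j]=12 take 12 → j++
[i=1,j=2] A[i]=13<=B[j]=13 take 13 → i++
[i=2,j=2] A[i]=18>B[j]=13 take 13 → j++
[i=2,j=3] A[i]=18>B[j]=17 take 17 → j++
[i=2,j=4] A[i]=18<=B[j]=18 take 18 → i++
[i=3,j=4] A[i]=22>B[j]=18 take 18 → j++
[i=3,j=5] A[i]=22<=B[j]=24 take 22 → i++
[i=4,j=5] A[i]=25>B[j]=24 take 24 → j++
[i=4,j=6] A[i]=25<=B[j]=33 take 25 → i++
[i=5,j=6] A[i]=26<=B[j]=33 take 26 → i++
[i=6,j=6] A[i]=28<=B[j]=33 take 28 → i++
[i=7,j=6] A[i]=30<=B[j]=33 take 30 → i++
[i=8,j=6] A[i]=35>B[j]=33 take 33 → j++

i=8, j=7, merged so far=[7, 9, 12, 13, 13, 17, 18, 18, 22, 24, 25, 26, 28, 30, 33]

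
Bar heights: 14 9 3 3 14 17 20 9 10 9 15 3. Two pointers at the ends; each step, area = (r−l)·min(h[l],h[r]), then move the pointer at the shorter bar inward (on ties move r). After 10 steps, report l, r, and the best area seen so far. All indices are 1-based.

[1,12] min(14,3)*11=33 best=33 * → r--
[1,11] min(14,15)*10=140 best=140 * → l++
[2,11] min(9,15)*9=81 best=140 → l++
[3,11] min(3,15)*8=24 best=140 → l++
[4,11] min(3,15)*7=21 best=140 → l++
[5,11] min(14,15)*6=84 best=140 → l++
[6,11] min(17,15)*5=75 best=140 → r--
[6,10] min(17,9)*4=36 best=140 → r--
[6,9] min(17,10)*3=30 best=140 → r--
[6,8] min(17,9)*2=18 best=140 → r--

l=6, r=7, best area=140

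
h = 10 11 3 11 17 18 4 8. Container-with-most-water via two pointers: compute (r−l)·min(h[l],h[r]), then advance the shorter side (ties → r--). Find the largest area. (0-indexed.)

l=0 r=7: min(10,8)*7=56 best=56 *, r--
l=0 r=6: min(10,4)*6=24 best=56, r--
l=0 r=5: min(10,18)*5=50 best=56, l++
l=1 r=5: min(11,18)*4=44 best=56, l++
l=2 r=5: min(3,18)*3=9 best=56, l++
l=3 r=5: min(11,18)*2=22 best=56, l++
l=4 r=5: min(17,18)*1=17 best=56, l++

max area = 56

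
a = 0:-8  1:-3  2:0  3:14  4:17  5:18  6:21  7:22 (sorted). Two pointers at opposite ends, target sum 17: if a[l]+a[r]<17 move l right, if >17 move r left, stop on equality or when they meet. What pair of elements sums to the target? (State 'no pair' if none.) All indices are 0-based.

l=0 r=7: -8+22=14 <17, l++
l=1 r=7: -3+22=19 >17, r--
l=1 r=6: -3+21=18 >17, r--
l=1 r=5: -3+18=15 <17, l++
l=2 r=5: 0+18=18 >17, r--
l=2 r=4: 0+17=17, found

(0, 17)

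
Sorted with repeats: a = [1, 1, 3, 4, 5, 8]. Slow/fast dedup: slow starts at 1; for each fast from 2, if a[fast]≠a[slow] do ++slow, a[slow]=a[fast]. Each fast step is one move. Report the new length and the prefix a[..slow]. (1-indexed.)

slow=1 fast=2: a[fast]=1=a[slow] dup, fast++
slow=1 fast=3: a[fast]=3≠a[slow]=1 write a[2]=3, slow++,fast++
slow=2 fast=4: a[fast]=4≠a[slow]=3 write a[3]=4, slow++,fast++
slow=3 fast=5: a[fast]=5≠a[slow]=4 write a[4]=5, slow++,fast++
slow=4 fast=6: a[fast]=8≠a[slow]=5 write a[5]=8, slow++,fast++

length 5; prefix = [1, 3, 4, 5, 8]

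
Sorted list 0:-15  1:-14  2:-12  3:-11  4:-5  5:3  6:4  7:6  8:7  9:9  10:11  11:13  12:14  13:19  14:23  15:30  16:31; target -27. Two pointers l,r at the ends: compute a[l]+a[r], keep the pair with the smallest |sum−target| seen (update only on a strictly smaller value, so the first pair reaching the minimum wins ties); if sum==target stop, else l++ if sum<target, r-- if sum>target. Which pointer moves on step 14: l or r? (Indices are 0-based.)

[0,16] -15+31=16 d=43 * → r--
[0,15] -15+30=15 d=42 * → r--
[0,14] -15+23=8 d=35 * → r--
[0,13] -15+19=4 d=31 * → r--
[0,12] -15+14=-1 d=26 * → r--
[0,11] -15+13=-2 d=25 * → r--
[0,10] -15+11=-4 d=23 * → r--
[0,9] -15+9=-6 d=21 * → r--
[0,8] -15+7=-8 d=19 * → r--
[0,7] -15+6=-9 d=18 * → r--
[0,6] -15+4=-11 d=16 * → r--
[0,5] -15+3=-12 d=15 * → r--
[0,4] -15+-5=-20 d=7 * → r--
[0,3] -15+-11=-26 d=1 * → r--

r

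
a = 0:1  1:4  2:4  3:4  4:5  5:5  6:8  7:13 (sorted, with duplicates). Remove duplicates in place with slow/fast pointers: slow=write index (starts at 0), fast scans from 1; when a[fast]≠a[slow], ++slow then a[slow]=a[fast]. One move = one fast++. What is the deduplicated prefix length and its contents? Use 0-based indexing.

length 5; prefix = [1, 4, 5, 8, 13]

slow=0 fast=1: a[fast]=4≠a[slow]=1 write a[1]=4, slow++,fast++
slow=1 fast=2: a[fast]=4=a[slow] dup, fast++
slow=1 fast=3: a[fast]=4=a[slow] dup, fast++
slow=1 fast=4: a[fast]=5≠a[slow]=4 write a[2]=5, slow++,fast++
slow=2 fast=5: a[fast]=5=a[slow] dup, fast++
slow=2 fast=6: a[fast]=8≠a[slow]=5 write a[3]=8, slow++,fast++
slow=3 fast=7: a[fast]=13≠a[slow]=8 write a[4]=13, slow++,fast++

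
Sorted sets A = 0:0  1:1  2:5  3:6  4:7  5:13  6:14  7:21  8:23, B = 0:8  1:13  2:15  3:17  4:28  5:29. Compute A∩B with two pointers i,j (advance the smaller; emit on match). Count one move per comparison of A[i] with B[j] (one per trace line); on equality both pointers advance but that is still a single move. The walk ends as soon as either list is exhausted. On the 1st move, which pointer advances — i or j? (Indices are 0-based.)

i=0 j=0: 0<8, i++

i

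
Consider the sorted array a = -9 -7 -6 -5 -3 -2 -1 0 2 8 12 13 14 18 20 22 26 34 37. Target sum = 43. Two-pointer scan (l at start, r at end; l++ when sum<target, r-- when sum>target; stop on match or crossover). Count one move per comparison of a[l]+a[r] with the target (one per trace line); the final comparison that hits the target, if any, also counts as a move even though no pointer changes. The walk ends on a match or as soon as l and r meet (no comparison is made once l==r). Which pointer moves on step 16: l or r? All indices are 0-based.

[0,18] -9+37=28 <43 → l++
[1,18] -7+37=30 <43 → l++
[2,18] -6+37=31 <43 → l++
[3,18] -5+37=32 <43 → l++
[4,18] -3+37=34 <43 → l++
[5,18] -2+37=35 <43 → l++
[6,18] -1+37=36 <43 → l++
[7,18] 0+37=37 <43 → l++
[8,18] 2+37=39 <43 → l++
[9,18] 8+37=45 >43 → r--
[9,17] 8+34=42 <43 → l++
[10,17] 12+34=46 >43 → r--
[10,16] 12+26=38 <43 → l++
[11,16] 13+26=39 <43 → l++
[12,16] 14+26=40 <43 → l++
[13,16] 18+26=44 >43 → r--

r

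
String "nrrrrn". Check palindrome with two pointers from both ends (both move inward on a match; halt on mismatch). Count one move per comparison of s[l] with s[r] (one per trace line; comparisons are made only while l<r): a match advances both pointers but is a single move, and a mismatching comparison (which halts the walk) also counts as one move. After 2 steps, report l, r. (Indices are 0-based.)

[0,5] 'n'=='n' → l++,r--
[1,4] 'r'=='r' → l++,r--

l=2, r=3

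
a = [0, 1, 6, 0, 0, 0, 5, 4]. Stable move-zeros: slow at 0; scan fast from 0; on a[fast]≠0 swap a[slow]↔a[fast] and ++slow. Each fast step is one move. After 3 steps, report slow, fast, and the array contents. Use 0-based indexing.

(s=0,f=0) a[fast]=0 → fast++
(s=0,f=1) a[fast]=1≠0 swap→a[0]=1 → slow++,fast++
(s=1,f=2) a[fast]=6≠0 swap→a[1]=6 → slow++,fast++

slow=2, fast=3, a=[1, 6, 0, 0, 0, 0, 5, 4]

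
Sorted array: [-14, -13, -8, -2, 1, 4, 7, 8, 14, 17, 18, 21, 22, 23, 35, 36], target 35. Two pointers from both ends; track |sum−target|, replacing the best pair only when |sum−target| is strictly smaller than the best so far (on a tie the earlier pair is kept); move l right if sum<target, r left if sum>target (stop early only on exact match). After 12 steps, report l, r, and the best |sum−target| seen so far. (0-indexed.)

l=0 r=15: -14+36=22 d=13 *, l++
l=1 r=15: -13+36=23 d=12 *, l++
l=2 r=15: -8+36=28 d=7 *, l++
l=3 r=15: -2+36=34 d=1 *, l++
l=4 r=15: 1+36=37 d=2, r--
l=4 r=14: 1+35=36 d=1, r--
l=4 r=13: 1+23=24 d=11, l++
l=5 r=13: 4+23=27 d=8, l++
l=6 r=13: 7+23=30 d=5, l++
l=7 r=13: 8+23=31 d=4, l++
l=8 r=13: 14+23=37 d=2, r--
l=8 r=12: 14+22=36 d=1, r--

l=8, r=11, best |Δ|=1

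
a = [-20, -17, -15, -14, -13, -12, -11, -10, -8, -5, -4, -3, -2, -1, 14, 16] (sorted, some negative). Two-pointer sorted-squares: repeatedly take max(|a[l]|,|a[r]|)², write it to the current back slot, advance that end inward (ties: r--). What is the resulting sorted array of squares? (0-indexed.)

[1, 4, 9, 16, 25, 64, 100, 121, 144, 169, 196, 196, 225, 256, 289, 400]

l=0 r=15: |-20|>|16| out[15]=400, l++
l=1 r=15: |-17|>|16| out[14]=289, l++
l=2 r=15: |-15|<=|16| out[13]=256, r--
l=2 r=14: |-15|>|14| out[12]=225, l++
l=3 r=14: |-14|<=|14| out[11]=196, r--
l=3 r=13: |-14|>|-1| out[10]=196, l++
l=4 r=13: |-13|>|-1| out[9]=169, l++
l=5 r=13: |-12|>|-1| out[8]=144, l++
l=6 r=13: |-11|>|-1| out[7]=121, l++
l=7 r=13: |-10|>|-1| out[6]=100, l++
l=8 r=13: |-8|>|-1| out[5]=64, l++
l=9 r=13: |-5|>|-1| out[4]=25, l++
l=10 r=13: |-4|>|-1| out[3]=16, l++
l=11 r=13: |-3|>|-1| out[2]=9, l++
l=12 r=13: |-2|>|-1| out[1]=4, l++
l=13 r=13: |-1|<=|-1| out[0]=1, r--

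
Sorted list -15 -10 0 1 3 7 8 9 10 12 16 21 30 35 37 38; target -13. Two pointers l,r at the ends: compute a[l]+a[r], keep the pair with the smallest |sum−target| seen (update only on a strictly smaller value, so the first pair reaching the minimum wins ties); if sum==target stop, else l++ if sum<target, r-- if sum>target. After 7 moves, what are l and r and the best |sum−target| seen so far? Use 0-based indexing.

l=0, r=8, best |Δ|=10

l=0 r=15: -15+38=23 d=36 *, r--
l=0 r=14: -15+37=22 d=35 *, r--
l=0 r=13: -15+35=20 d=33 *, r--
l=0 r=12: -15+30=15 d=28 *, r--
l=0 r=11: -15+21=6 d=19 *, r--
l=0 r=10: -15+16=1 d=14 *, r--
l=0 r=9: -15+12=-3 d=10 *, r--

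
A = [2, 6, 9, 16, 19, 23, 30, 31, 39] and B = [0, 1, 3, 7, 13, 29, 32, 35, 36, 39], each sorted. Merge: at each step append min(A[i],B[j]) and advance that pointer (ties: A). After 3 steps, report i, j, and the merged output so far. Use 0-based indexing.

[i=0,j=0] A[i]=2>B[j]=0 take 0 → j++
[i=0,j=1] A[i]=2>B[j]=1 take 1 → j++
[i=0,j=2] A[i]=2<=B[j]=3 take 2 → i++

i=1, j=2, merged so far=[0, 1, 2]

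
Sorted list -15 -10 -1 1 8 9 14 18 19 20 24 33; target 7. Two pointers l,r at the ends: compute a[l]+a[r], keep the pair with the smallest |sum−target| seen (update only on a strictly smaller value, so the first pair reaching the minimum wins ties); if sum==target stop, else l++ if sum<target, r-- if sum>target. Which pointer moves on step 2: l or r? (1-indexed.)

l=1 r=12: -15+33=18 d=11 *, r--
l=1 r=11: -15+24=9 d=2 *, r--

r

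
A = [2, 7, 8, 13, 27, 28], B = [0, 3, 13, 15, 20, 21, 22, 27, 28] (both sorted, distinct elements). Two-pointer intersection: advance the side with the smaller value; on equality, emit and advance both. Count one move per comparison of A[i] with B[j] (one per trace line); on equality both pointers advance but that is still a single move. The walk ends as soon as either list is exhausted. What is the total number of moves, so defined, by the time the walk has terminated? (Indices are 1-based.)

12 moves

i=1 j=1: 2>0, j++
i=1 j=2: 2<3, i++
i=2 j=2: 7>3, j++
i=2 j=3: 7<13, i++
i=3 j=3: 8<13, i++
i=4 j=3: 13==13 emit, i++,j++
i=5 j=4: 27>15, j++
i=5 j=5: 27>20, j++
i=5 j=6: 27>21, j++
i=5 j=7: 27>22, j++
i=5 j=8: 27==27 emit, i++,j++
i=6 j=9: 28==28 emit, i++,j++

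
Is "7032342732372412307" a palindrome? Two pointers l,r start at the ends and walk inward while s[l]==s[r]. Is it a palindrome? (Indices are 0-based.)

[0,18] '7'=='7' → l++,r--
[1,17] '0'=='0' → l++,r--
[2,16] '3'=='3' → l++,r--
[3,15] '2'=='2' → l++,r--
[4,14] '3'!='1' → stop

not a palindrome (mismatch at 4,14)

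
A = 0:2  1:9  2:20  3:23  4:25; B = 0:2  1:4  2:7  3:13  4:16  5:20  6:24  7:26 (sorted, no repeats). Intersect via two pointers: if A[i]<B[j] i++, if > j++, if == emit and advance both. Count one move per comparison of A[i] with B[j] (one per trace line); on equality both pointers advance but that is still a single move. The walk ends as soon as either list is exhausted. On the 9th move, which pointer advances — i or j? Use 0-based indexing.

[i=0,j=0] 2==2 emit → i++,j++
[i=1,j=1] 9>4 → j++
[i=1,j=2] 9>7 → j++
[i=1,j=3] 9<13 → i++
[i=2,j=3] 20>13 → j++
[i=2,j=4] 20>16 → j++
[i=2,j=5] 20==20 emit → i++,j++
[i=3,j=6] 23<24 → i++
[i=4,j=6] 25>24 → j++

j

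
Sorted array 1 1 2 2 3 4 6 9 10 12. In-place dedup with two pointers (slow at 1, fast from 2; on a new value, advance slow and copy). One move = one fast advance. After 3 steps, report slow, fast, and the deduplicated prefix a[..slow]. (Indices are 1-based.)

slow=1 fast=2: a[fast]=1=a[slow] dup, fast++
slow=1 fast=3: a[fast]=2≠a[slow]=1 write a[2]=2, slow++,fast++
slow=2 fast=4: a[fast]=2=a[slow] dup, fast++

slow=2, fast=5, prefix=[1, 2]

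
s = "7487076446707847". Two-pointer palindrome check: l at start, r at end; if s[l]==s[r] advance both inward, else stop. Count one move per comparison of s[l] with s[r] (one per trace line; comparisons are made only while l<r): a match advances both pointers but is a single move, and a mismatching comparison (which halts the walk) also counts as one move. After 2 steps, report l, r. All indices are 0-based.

l=0 r=15: '7'=='7', l++,r--
l=1 r=14: '4'=='4', l++,r--

l=2, r=13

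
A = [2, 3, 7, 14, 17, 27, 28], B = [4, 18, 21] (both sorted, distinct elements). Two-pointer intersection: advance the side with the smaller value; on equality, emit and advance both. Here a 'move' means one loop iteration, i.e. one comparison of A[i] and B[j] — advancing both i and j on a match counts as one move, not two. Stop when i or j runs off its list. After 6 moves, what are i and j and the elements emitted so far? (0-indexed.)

i=0 j=0: 2<4, i++
i=1 j=0: 3<4, i++
i=2 j=0: 7>4, j++
i=2 j=1: 7<18, i++
i=3 j=1: 14<18, i++
i=4 j=1: 17<18, i++

i=5, j=1, emitted=[]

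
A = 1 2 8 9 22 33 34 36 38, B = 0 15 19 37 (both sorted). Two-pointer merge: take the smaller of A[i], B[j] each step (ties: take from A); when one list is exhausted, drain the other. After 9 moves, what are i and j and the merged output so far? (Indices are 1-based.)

i=7, j=4, merged so far=[0, 1, 2, 8, 9, 15, 19, 22, 33]

[i=1,j=1] A[i]=1>B[j]=0 take 0 → j++
[i=1,j=2] A[i]=1<=B[j]=15 take 1 → i++
[i=2,j=2] A[i]=2<=B[j]=15 take 2 → i++
[i=3,j=2] A[i]=8<=B[j]=15 take 8 → i++
[i=4,j=2] A[i]=9<=B[j]=15 take 9 → i++
[i=5,j=2] A[i]=22>B[j]=15 take 15 → j++
[i=5,j=3] A[i]=22>B[j]=19 take 19 → j++
[i=5,j=4] A[i]=22<=B[j]=37 take 22 → i++
[i=6,j=4] A[i]=33<=B[j]=37 take 33 → i++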